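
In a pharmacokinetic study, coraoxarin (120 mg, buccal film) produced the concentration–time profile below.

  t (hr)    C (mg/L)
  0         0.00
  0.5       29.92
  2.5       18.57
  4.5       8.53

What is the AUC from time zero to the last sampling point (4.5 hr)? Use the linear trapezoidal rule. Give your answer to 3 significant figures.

AUC = 83.1 mg/L·hr

Trapezoidal AUC_0→4.5:
  [0→0.5]: (0.00+29.92)/2 × 0.5 = 7.48
  [0.5→2.5]: (29.92+18.57)/2 × 2 = 48.49
  [2.5→4.5]: (18.57+8.53)/2 × 2 = 27.1
  Sum = 83.07 mg/L·hr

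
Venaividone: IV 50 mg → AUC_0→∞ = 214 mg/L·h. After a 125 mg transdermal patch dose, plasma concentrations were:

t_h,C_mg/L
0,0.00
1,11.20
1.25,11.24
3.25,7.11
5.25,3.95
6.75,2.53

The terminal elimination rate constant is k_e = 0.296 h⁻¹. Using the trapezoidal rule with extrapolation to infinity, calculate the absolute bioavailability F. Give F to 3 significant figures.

F = 0.0957

Trapezoidal AUC_0→6.75 (transdermal patch):
  [0→1]: (0.00+11.20)/2 × 1 = 5.6
  [1→1.25]: (11.20+11.24)/2 × 0.25 = 2.805
  [1.25→3.25]: (11.24+7.11)/2 × 2 = 18.35
  [3.25→5.25]: (7.11+3.95)/2 × 2 = 11.06
  [5.25→6.75]: (3.95+2.53)/2 × 1.5 = 4.86
  Sum = 42.675 mg/L·h
Tail: C_last/k_e = 2.53/0.296 = 8.547
AUC_0→∞ (transdermal patch) = 42.675 + 8.547 = 51.222 mg/L·h
F = (AUC_ev/D_ev)/(AUC_iv/D_iv) = (51.222/125)/(214/50) = 0.409776/4.28 = 0.0957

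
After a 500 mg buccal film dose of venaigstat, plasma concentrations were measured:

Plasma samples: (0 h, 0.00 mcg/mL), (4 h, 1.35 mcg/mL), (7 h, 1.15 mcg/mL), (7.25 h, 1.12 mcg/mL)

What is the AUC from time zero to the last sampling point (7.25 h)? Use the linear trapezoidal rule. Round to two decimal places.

AUC = 6.73 mcg/mL·h

Trapezoidal AUC_0→7.25:
  [0→4]: (0.00+1.35)/2 × 4 = 2.7
  [4→7]: (1.35+1.15)/2 × 3 = 3.75
  [7→7.25]: (1.15+1.12)/2 × 0.25 = 0.28375
  Sum = 6.73375 mcg/mL·h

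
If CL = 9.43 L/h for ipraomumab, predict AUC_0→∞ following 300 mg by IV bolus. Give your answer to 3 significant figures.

AUC_0→∞ = Dose_iv / CL
        = 300 / 9.43 = 31.8134 mg/L·h

AUC = 31.8 mg/L·h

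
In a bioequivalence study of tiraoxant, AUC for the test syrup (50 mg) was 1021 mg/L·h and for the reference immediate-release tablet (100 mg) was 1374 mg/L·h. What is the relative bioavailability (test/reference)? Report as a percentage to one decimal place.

F_rel = 148.6%

F_rel = (AUC_test/D_test) / (AUC_ref/D_ref)
      = (1021/50) / (1374/100)
      = 20.42 / 13.74 = 1.4862 = 148.62%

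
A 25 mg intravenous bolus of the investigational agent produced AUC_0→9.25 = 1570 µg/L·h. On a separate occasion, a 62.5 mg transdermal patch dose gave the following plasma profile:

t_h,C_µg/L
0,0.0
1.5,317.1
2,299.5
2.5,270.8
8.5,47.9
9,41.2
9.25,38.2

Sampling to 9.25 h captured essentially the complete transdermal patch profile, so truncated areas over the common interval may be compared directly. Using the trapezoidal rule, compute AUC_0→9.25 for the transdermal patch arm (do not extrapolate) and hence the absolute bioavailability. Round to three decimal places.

Trapezoidal AUC_0→9.25 (transdermal patch):
  [0→1.5]: (0.0+317.1)/2 × 1.5 = 237.825
  [1.5→2]: (317.1+299.5)/2 × 0.5 = 154.15
  [2→2.5]: (299.5+270.8)/2 × 0.5 = 142.575
  [2.5→8.5]: (270.8+47.9)/2 × 6 = 956.1
  [8.5→9]: (47.9+41.2)/2 × 0.5 = 22.275
  [9→9.25]: (41.2+38.2)/2 × 0.25 = 9.925
  Sum = 1522.85 µg/L·h
F = (AUC_ev/D_ev)/(AUC_iv/D_iv) = (1522.85/62.5)/(1570/25) = 24.3656/62.8 = 0.3880

F = 0.388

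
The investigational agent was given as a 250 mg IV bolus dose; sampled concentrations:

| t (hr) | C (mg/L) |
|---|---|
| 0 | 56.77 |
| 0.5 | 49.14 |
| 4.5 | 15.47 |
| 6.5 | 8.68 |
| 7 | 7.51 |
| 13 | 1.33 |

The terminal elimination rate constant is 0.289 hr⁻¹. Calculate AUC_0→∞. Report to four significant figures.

Trapezoidal AUC_0→13:
  [0→0.5]: (56.77+49.14)/2 × 0.5 = 26.4775
  [0.5→4.5]: (49.14+15.47)/2 × 4 = 129.22
  [4.5→6.5]: (15.47+8.68)/2 × 2 = 24.15
  [6.5→7]: (8.68+7.51)/2 × 0.5 = 4.0475
  [7→13]: (7.51+1.33)/2 × 6 = 26.52
  Sum = 210.415 mg/L·hr
Extrapolated tail: C_last / k_e = 1.33 / 0.289 = 4.602
AUC_0→∞ = 210.415 + 4.602 = 215.017 mg/L·hr

AUC = 215.0 mg/L·hr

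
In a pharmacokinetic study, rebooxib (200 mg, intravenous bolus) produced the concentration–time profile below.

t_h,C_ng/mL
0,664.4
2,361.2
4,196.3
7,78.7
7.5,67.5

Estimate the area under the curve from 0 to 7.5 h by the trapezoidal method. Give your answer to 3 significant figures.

AUC = 2030 ng/mL·h

Trapezoidal AUC_0→7.5:
  [0→2]: (664.4+361.2)/2 × 2 = 1025.6
  [2→4]: (361.2+196.3)/2 × 2 = 557.5
  [4→7]: (196.3+78.7)/2 × 3 = 412.5
  [7→7.5]: (78.7+67.5)/2 × 0.5 = 36.55
  Sum = 2032.15 ng/mL·h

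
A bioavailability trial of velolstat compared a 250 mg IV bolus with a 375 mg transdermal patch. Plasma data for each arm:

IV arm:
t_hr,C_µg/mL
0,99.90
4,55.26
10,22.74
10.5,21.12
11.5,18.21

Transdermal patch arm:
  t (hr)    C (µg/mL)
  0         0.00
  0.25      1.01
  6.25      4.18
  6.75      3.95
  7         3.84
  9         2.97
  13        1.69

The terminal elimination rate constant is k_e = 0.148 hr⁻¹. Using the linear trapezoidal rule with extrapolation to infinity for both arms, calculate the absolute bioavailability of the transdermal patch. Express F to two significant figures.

Trapezoidal AUC_0→11.5 (IV):
  [0→4]: (99.90+55.26)/2 × 4 = 310.32
  [4→10]: (55.26+22.74)/2 × 6 = 234.0
  [10→10.5]: (22.74+21.12)/2 × 0.5 = 10.965
  [10.5→11.5]: (21.12+18.21)/2 × 1 = 19.665
  Sum = 574.95 µg/mL·hr
IV tail: 18.21/0.148 = 123.041; AUC_iv,0→∞ = 574.95 + 123.041 = 697.991 µg/mL·hr
Trapezoidal AUC_0→13 (transdermal patch):
  [0→0.25]: (0.00+1.01)/2 × 0.25 = 0.12625
  [0.25→6.25]: (1.01+4.18)/2 × 6 = 15.57
  [6.25→6.75]: (4.18+3.95)/2 × 0.5 = 2.0325
  [6.75→7]: (3.95+3.84)/2 × 0.25 = 0.97375
  [7→9]: (3.84+2.97)/2 × 2 = 6.81
  [9→13]: (2.97+1.69)/2 × 4 = 9.32
  Sum = 34.8325 µg/mL·hr
transdermal patch tail: 1.69/0.148 = 11.419; AUC_ev,0→∞ = 34.8325 + 11.419 = 46.2515 µg/mL·hr
F = (AUC_ev/D_ev)/(AUC_iv/D_iv) = (46.2515/375)/(697.991/250) = 0.123337/2.791964 = 0.0442

F = 0.044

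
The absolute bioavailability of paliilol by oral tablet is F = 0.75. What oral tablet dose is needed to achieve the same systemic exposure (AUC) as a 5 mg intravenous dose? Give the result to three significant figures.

For equal systemic exposure: F × D_ev = D_iv
D_ev = D_iv / F = 5 / 0.75 = 6.66667 mg

D_oral = 6.67 mg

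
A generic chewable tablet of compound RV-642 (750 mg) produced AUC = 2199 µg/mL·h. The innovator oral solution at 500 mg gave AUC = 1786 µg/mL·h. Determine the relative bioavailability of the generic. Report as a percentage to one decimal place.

F_rel = (AUC_test/D_test) / (AUC_ref/D_ref)
      = (2199/750) / (1786/500)
      = 2.932 / 3.572 = 0.8208 = 82.08%

F_rel = 82.1%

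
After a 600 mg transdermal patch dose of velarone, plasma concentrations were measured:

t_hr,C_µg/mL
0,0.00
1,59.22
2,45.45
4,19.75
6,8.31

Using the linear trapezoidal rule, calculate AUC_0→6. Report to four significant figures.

AUC = 175.2 µg/mL·hr

Trapezoidal AUC_0→6:
  [0→1]: (0.00+59.22)/2 × 1 = 29.61
  [1→2]: (59.22+45.45)/2 × 1 = 52.335
  [2→4]: (45.45+19.75)/2 × 2 = 65.2
  [4→6]: (19.75+8.31)/2 × 2 = 28.06
  Sum = 175.205 µg/mL·hr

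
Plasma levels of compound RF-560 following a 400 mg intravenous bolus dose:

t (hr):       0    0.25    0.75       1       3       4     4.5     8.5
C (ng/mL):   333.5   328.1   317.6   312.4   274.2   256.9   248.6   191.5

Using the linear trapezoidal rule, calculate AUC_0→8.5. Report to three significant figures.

Trapezoidal AUC_0→8.5:
  [0→0.25]: (333.5+328.1)/2 × 0.25 = 82.7
  [0.25→0.75]: (328.1+317.6)/2 × 0.5 = 161.425
  [0.75→1]: (317.6+312.4)/2 × 0.25 = 78.75
  [1→3]: (312.4+274.2)/2 × 2 = 586.6
  [3→4]: (274.2+256.9)/2 × 1 = 265.55
  [4→4.5]: (256.9+248.6)/2 × 0.5 = 126.375
  [4.5→8.5]: (248.6+191.5)/2 × 4 = 880.2
  Sum = 2181.6 ng/mL·hr

AUC = 2180 ng/mL·hr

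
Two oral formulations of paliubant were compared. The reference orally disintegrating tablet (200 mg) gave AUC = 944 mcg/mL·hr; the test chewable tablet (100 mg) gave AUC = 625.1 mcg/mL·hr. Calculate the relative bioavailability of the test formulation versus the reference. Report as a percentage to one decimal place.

F_rel = 132.4%

F_rel = (AUC_test/D_test) / (AUC_ref/D_ref)
      = (625.1/100) / (944/200)
      = 6.251 / 4.72 = 1.3244 = 132.44%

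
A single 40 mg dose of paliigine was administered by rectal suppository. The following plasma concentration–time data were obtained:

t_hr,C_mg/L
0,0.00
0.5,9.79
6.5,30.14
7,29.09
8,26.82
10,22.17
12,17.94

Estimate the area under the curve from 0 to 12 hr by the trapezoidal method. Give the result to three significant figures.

AUC = 254 mg/L·hr

Trapezoidal AUC_0→12:
  [0→0.5]: (0.00+9.79)/2 × 0.5 = 2.4475
  [0.5→6.5]: (9.79+30.14)/2 × 6 = 119.79
  [6.5→7]: (30.14+29.09)/2 × 0.5 = 14.8075
  [7→8]: (29.09+26.82)/2 × 1 = 27.955
  [8→10]: (26.82+22.17)/2 × 2 = 48.99
  [10→12]: (22.17+17.94)/2 × 2 = 40.11
  Sum = 254.1 mg/L·hr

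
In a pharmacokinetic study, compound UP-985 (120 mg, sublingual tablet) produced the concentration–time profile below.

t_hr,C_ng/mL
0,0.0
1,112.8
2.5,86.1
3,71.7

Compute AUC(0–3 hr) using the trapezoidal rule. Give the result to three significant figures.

Trapezoidal AUC_0→3:
  [0→1]: (0.0+112.8)/2 × 1 = 56.4
  [1→2.5]: (112.8+86.1)/2 × 1.5 = 149.175
  [2.5→3]: (86.1+71.7)/2 × 0.5 = 39.45
  Sum = 245.025 ng/mL·hr

AUC = 245 ng/mL·hr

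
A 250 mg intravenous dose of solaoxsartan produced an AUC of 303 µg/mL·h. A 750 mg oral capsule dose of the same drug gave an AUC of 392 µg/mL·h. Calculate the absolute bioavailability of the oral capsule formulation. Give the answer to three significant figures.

F = (AUC_ev / D_ev) / (AUC_iv / D_iv)
  = (392/750) / (303/250)
  = 0.522667 / 1.212 = 0.4312

F = 0.431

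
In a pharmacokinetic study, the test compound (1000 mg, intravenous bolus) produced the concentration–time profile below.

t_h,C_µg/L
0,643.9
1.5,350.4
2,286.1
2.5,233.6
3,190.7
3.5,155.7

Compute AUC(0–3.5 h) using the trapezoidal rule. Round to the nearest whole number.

AUC = 1227 µg/L·h

Trapezoidal AUC_0→3.5:
  [0→1.5]: (643.9+350.4)/2 × 1.5 = 745.725
  [1.5→2]: (350.4+286.1)/2 × 0.5 = 159.125
  [2→2.5]: (286.1+233.6)/2 × 0.5 = 129.925
  [2.5→3]: (233.6+190.7)/2 × 0.5 = 106.075
  [3→3.5]: (190.7+155.7)/2 × 0.5 = 86.6
  Sum = 1227.45 µg/L·h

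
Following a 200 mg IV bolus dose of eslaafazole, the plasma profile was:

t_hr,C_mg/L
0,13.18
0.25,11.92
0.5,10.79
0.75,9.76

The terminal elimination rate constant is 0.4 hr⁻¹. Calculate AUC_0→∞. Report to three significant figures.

AUC = 32.9 mg/L·hr

Trapezoidal AUC_0→0.75:
  [0→0.25]: (13.18+11.92)/2 × 0.25 = 3.1375
  [0.25→0.5]: (11.92+10.79)/2 × 0.25 = 2.83875
  [0.5→0.75]: (10.79+9.76)/2 × 0.25 = 2.56875
  Sum = 8.545 mg/L·hr
Extrapolated tail: C_last / k_e = 9.76 / 0.4 = 24.400
AUC_0→∞ = 8.545 + 24.400 = 32.945 mg/L·hr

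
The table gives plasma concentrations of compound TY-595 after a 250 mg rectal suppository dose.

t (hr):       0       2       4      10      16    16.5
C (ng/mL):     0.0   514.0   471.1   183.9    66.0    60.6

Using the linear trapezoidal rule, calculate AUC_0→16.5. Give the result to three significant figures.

AUC = 4250 ng/mL·hr

Trapezoidal AUC_0→16.5:
  [0→2]: (0.0+514.0)/2 × 2 = 514.0
  [2→4]: (514.0+471.1)/2 × 2 = 985.1
  [4→10]: (471.1+183.9)/2 × 6 = 1965.0
  [10→16]: (183.9+66.0)/2 × 6 = 749.7
  [16→16.5]: (66.0+60.6)/2 × 0.5 = 31.65
  Sum = 4245.45 ng/mL·hr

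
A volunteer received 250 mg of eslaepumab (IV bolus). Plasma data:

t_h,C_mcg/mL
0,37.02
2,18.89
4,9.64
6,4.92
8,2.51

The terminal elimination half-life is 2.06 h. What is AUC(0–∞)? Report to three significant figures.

AUC = 114 mcg/mL·h

Trapezoidal AUC_0→8:
  [0→2]: (37.02+18.89)/2 × 2 = 55.91
  [2→4]: (18.89+9.64)/2 × 2 = 28.53
  [4→6]: (9.64+4.92)/2 × 2 = 14.56
  [6→8]: (4.92+2.51)/2 × 2 = 7.43
  Sum = 106.43 mcg/mL·h
k_e = ln2 / t½ = 0.693147 / 2.06 = 0.3365 h^-1
Extrapolated tail: C_last / k_e = 2.51 / 0.3365 = 7.459
AUC_0→∞ = 106.43 + 7.459 = 113.889 mcg/mL·h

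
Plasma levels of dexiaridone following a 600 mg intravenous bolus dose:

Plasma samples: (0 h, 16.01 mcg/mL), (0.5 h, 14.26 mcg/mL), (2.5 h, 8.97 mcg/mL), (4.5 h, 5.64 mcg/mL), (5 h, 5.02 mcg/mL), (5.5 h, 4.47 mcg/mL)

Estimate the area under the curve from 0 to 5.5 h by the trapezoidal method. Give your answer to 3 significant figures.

AUC = 50.4 mcg/mL·h

Trapezoidal AUC_0→5.5:
  [0→0.5]: (16.01+14.26)/2 × 0.5 = 7.5675
  [0.5→2.5]: (14.26+8.97)/2 × 2 = 23.23
  [2.5→4.5]: (8.97+5.64)/2 × 2 = 14.61
  [4.5→5]: (5.64+5.02)/2 × 0.5 = 2.665
  [5→5.5]: (5.02+4.47)/2 × 0.5 = 2.3725
  Sum = 50.445 mcg/mL·h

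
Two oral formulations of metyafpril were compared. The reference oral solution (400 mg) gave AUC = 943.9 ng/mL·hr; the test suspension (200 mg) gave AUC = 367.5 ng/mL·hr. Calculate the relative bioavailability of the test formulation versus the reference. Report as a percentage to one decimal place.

F_rel = (AUC_test/D_test) / (AUC_ref/D_ref)
      = (367.5/200) / (943.9/400)
      = 1.8375 / 2.35975 = 0.7787 = 77.87%

F_rel = 77.9%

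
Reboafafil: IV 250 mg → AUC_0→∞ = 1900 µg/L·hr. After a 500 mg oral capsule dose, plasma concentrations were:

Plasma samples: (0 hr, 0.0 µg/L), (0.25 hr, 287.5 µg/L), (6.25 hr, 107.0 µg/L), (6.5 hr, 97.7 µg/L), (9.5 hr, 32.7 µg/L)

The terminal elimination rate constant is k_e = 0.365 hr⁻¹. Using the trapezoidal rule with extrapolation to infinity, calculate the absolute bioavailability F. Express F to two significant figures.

F = 0.40

Trapezoidal AUC_0→9.5 (oral capsule):
  [0→0.25]: (0.0+287.5)/2 × 0.25 = 35.9375
  [0.25→6.25]: (287.5+107.0)/2 × 6 = 1183.5
  [6.25→6.5]: (107.0+97.7)/2 × 0.25 = 25.5875
  [6.5→9.5]: (97.7+32.7)/2 × 3 = 195.6
  Sum = 1440.625 µg/L·hr
Tail: C_last/k_e = 32.7/0.365 = 89.589
AUC_0→∞ (oral capsule) = 1440.625 + 89.589 = 1530.214 µg/L·hr
F = (AUC_ev/D_ev)/(AUC_iv/D_iv) = (1530.214/500)/(1900/250) = 3.060428/7.6 = 0.4027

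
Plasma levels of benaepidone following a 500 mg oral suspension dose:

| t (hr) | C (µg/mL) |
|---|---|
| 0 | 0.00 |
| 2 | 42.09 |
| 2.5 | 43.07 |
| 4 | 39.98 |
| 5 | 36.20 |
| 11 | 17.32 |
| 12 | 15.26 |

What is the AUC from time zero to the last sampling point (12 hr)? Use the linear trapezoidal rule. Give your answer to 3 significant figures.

Trapezoidal AUC_0→12:
  [0→2]: (0.00+42.09)/2 × 2 = 42.09
  [2→2.5]: (42.09+43.07)/2 × 0.5 = 21.29
  [2.5→4]: (43.07+39.98)/2 × 1.5 = 62.2875
  [4→5]: (39.98+36.20)/2 × 1 = 38.09
  [5→11]: (36.20+17.32)/2 × 6 = 160.56
  [11→12]: (17.32+15.26)/2 × 1 = 16.29
  Sum = 340.6075 µg/mL·hr

AUC = 341 µg/mL·hr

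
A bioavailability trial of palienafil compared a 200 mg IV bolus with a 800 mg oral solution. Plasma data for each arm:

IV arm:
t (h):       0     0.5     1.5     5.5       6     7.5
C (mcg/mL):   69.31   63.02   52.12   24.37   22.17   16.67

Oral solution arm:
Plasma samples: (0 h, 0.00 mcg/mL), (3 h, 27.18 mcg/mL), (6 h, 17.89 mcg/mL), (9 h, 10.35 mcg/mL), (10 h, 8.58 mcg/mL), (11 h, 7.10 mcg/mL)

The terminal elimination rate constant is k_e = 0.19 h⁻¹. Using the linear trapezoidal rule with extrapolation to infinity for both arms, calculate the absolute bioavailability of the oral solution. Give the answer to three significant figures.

Trapezoidal AUC_0→7.5 (IV):
  [0→0.5]: (69.31+63.02)/2 × 0.5 = 33.0825
  [0.5→1.5]: (63.02+52.12)/2 × 1 = 57.57
  [1.5→5.5]: (52.12+24.37)/2 × 4 = 152.98
  [5.5→6]: (24.37+22.17)/2 × 0.5 = 11.635
  [6→7.5]: (22.17+16.67)/2 × 1.5 = 29.13
  Sum = 284.3975 mcg/mL·h
IV tail: 16.67/0.19 = 87.737; AUC_iv,0→∞ = 284.3975 + 87.737 = 372.1345 mcg/mL·h
Trapezoidal AUC_0→11 (oral solution):
  [0→3]: (0.00+27.18)/2 × 3 = 40.77
  [3→6]: (27.18+17.89)/2 × 3 = 67.605
  [6→9]: (17.89+10.35)/2 × 3 = 42.36
  [9→10]: (10.35+8.58)/2 × 1 = 9.465
  [10→11]: (8.58+7.10)/2 × 1 = 7.84
  Sum = 168.04 mcg/mL·h
oral solution tail: 7.10/0.19 = 37.368; AUC_ev,0→∞ = 168.04 + 37.368 = 205.408 mcg/mL·h
F = (AUC_ev/D_ev)/(AUC_iv/D_iv) = (205.408/800)/(372.1345/200) = 0.25676/1.8606725 = 0.1380

F = 0.138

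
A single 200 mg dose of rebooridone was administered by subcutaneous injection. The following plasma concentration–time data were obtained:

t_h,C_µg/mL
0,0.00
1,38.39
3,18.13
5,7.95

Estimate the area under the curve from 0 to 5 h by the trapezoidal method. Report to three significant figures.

Trapezoidal AUC_0→5:
  [0→1]: (0.00+38.39)/2 × 1 = 19.195
  [1→3]: (38.39+18.13)/2 × 2 = 56.52
  [3→5]: (18.13+7.95)/2 × 2 = 26.08
  Sum = 101.795 µg/mL·h

AUC = 102 µg/mL·h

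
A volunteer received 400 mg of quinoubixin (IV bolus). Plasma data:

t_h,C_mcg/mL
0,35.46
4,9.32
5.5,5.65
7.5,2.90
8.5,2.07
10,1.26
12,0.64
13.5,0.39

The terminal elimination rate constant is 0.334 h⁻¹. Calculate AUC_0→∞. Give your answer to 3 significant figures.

Trapezoidal AUC_0→13.5:
  [0→4]: (35.46+9.32)/2 × 4 = 89.56
  [4→5.5]: (9.32+5.65)/2 × 1.5 = 11.2275
  [5.5→7.5]: (5.65+2.90)/2 × 2 = 8.55
  [7.5→8.5]: (2.90+2.07)/2 × 1 = 2.485
  [8.5→10]: (2.07+1.26)/2 × 1.5 = 2.4975
  [10→12]: (1.26+0.64)/2 × 2 = 1.9
  [12→13.5]: (0.64+0.39)/2 × 1.5 = 0.7725
  Sum = 116.9925 mcg/mL·h
Extrapolated tail: C_last / k_e = 0.39 / 0.334 = 1.168
AUC_0→∞ = 116.9925 + 1.168 = 118.1605 mcg/mL·h

AUC = 118 mcg/mL·h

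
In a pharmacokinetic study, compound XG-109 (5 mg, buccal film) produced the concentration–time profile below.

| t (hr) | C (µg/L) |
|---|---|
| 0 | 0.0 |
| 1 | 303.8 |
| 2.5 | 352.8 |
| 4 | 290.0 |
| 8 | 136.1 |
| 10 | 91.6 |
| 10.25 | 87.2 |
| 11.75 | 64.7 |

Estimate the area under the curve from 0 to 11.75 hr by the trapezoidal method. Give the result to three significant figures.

Trapezoidal AUC_0→11.75:
  [0→1]: (0.0+303.8)/2 × 1 = 151.9
  [1→2.5]: (303.8+352.8)/2 × 1.5 = 492.45
  [2.5→4]: (352.8+290.0)/2 × 1.5 = 482.1
  [4→8]: (290.0+136.1)/2 × 4 = 852.2
  [8→10]: (136.1+91.6)/2 × 2 = 227.7
  [10→10.25]: (91.6+87.2)/2 × 0.25 = 22.35
  [10.25→11.75]: (87.2+64.7)/2 × 1.5 = 113.925
  Sum = 2342.625 µg/L·hr

AUC = 2340 µg/L·hr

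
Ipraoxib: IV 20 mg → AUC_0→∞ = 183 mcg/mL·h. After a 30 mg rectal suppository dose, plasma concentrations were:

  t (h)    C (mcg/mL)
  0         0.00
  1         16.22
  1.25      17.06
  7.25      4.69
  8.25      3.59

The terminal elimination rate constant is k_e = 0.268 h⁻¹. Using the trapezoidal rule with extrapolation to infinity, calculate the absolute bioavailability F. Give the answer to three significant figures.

F = 0.346

Trapezoidal AUC_0→8.25 (rectal suppository):
  [0→1]: (0.00+16.22)/2 × 1 = 8.11
  [1→1.25]: (16.22+17.06)/2 × 0.25 = 4.16
  [1.25→7.25]: (17.06+4.69)/2 × 6 = 65.25
  [7.25→8.25]: (4.69+3.59)/2 × 1 = 4.14
  Sum = 81.66 mcg/mL·h
Tail: C_last/k_e = 3.59/0.268 = 13.396
AUC_0→∞ (rectal suppository) = 81.66 + 13.396 = 95.056 mcg/mL·h
F = (AUC_ev/D_ev)/(AUC_iv/D_iv) = (95.056/30)/(183/20) = 3.16853/9.15 = 0.3463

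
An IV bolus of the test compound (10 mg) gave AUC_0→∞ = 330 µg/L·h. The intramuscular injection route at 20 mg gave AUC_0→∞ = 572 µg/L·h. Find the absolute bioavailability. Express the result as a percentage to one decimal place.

F = (AUC_ev / D_ev) / (AUC_iv / D_iv)
  = (572/20) / (330/10)
  = 28.6 / 33 = 0.8667
  = 86.67%

F = 86.7%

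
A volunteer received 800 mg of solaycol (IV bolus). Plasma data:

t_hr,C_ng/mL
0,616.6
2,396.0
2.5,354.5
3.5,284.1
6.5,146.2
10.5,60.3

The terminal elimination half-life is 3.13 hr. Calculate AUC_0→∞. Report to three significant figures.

Trapezoidal AUC_0→10.5:
  [0→2]: (616.6+396.0)/2 × 2 = 1012.6
  [2→2.5]: (396.0+354.5)/2 × 0.5 = 187.625
  [2.5→3.5]: (354.5+284.1)/2 × 1 = 319.3
  [3.5→6.5]: (284.1+146.2)/2 × 3 = 645.45
  [6.5→10.5]: (146.2+60.3)/2 × 4 = 413.0
  Sum = 2577.975 ng/mL·hr
k_e = ln2 / t½ = 0.693147 / 3.13 = 0.2215 hr^-1
Extrapolated tail: C_last / k_e = 60.3 / 0.2215 = 272.235
AUC_0→∞ = 2577.975 + 272.235 = 2850.21 ng/mL·hr

AUC = 2850 ng/mL·hr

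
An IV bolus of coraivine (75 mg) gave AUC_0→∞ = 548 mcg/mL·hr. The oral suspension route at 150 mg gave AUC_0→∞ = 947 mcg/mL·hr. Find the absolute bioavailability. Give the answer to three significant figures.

F = (AUC_ev / D_ev) / (AUC_iv / D_iv)
  = (947/150) / (548/75)
  = 6.31333 / 7.30667 = 0.8641

F = 0.864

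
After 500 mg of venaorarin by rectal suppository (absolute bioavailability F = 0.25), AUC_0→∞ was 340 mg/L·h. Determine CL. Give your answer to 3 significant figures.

CL = 0.368 L/h

CL = F × Dose / AUC_0→∞
   = 0.25 × 500 / 340 = 0.367647 L/h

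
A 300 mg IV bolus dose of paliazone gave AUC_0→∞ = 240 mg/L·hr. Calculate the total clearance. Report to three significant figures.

CL = 1.25 L/hr

CL = Dose_iv / AUC_0→∞
   = 300 / 240 = 1.25 L/hr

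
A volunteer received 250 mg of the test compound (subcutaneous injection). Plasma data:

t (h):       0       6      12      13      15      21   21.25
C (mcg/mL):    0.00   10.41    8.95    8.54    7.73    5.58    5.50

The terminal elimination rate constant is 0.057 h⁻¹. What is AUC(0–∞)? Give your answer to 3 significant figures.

Trapezoidal AUC_0→21.25:
  [0→6]: (0.00+10.41)/2 × 6 = 31.23
  [6→12]: (10.41+8.95)/2 × 6 = 58.08
  [12→13]: (8.95+8.54)/2 × 1 = 8.745
  [13→15]: (8.54+7.73)/2 × 2 = 16.27
  [15→21]: (7.73+5.58)/2 × 6 = 39.93
  [21→21.25]: (5.58+5.50)/2 × 0.25 = 1.385
  Sum = 155.64 mcg/mL·h
Extrapolated tail: C_last / k_e = 5.50 / 0.057 = 96.491
AUC_0→∞ = 155.64 + 96.491 = 252.131 mcg/mL·h

AUC = 252 mcg/mL·h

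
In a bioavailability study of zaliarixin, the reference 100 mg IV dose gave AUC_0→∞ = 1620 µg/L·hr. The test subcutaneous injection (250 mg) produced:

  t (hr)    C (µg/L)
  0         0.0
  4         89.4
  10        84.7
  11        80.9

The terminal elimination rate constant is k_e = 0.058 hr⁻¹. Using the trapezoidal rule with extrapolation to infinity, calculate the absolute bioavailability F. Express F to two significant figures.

Trapezoidal AUC_0→11 (subcutaneous injection):
  [0→4]: (0.0+89.4)/2 × 4 = 178.8
  [4→10]: (89.4+84.7)/2 × 6 = 522.3
  [10→11]: (84.7+80.9)/2 × 1 = 82.8
  Sum = 783.9 µg/L·hr
Tail: C_last/k_e = 80.9/0.058 = 1394.828
AUC_0→∞ (subcutaneous injection) = 783.9 + 1394.828 = 2178.728 µg/L·hr
F = (AUC_ev/D_ev)/(AUC_iv/D_iv) = (2178.728/250)/(1620/100) = 8.714912/16.2 = 0.5380

F = 0.54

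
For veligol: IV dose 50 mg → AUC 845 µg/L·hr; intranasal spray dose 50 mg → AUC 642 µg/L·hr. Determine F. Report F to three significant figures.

F = (AUC_ev / D_ev) / (AUC_iv / D_iv)
  = (642/50) / (845/50)
  = 12.84 / 16.9 = 0.7598

F = 0.760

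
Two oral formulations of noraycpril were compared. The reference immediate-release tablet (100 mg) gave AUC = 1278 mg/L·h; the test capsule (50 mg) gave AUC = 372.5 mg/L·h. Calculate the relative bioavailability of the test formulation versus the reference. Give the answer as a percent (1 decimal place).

F_rel = (AUC_test/D_test) / (AUC_ref/D_ref)
      = (372.5/50) / (1278/100)
      = 7.45 / 12.78 = 0.5829 = 58.29%

F_rel = 58.3%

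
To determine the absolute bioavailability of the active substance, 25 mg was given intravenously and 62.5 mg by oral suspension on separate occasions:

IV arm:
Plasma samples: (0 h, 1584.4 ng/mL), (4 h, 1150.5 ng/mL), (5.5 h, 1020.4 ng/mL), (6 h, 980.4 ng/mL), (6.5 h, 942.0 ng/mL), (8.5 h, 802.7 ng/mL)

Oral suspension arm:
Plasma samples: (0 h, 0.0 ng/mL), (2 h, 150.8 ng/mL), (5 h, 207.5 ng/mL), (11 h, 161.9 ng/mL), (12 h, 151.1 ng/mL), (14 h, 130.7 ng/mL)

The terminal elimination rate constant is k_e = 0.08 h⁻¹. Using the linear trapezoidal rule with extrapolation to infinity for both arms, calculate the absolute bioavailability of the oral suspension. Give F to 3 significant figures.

F = 0.0779

Trapezoidal AUC_0→8.5 (IV):
  [0→4]: (1584.4+1150.5)/2 × 4 = 5469.8
  [4→5.5]: (1150.5+1020.4)/2 × 1.5 = 1628.175
  [5.5→6]: (1020.4+980.4)/2 × 0.5 = 500.2
  [6→6.5]: (980.4+942.0)/2 × 0.5 = 480.6
  [6.5→8.5]: (942.0+802.7)/2 × 2 = 1744.7
  Sum = 9823.475 ng/mL·h
IV tail: 802.7/0.08 = 10033.750; AUC_iv,0→∞ = 9823.475 + 10033.750 = 19857.225 ng/mL·h
Trapezoidal AUC_0→14 (oral suspension):
  [0→2]: (0.0+150.8)/2 × 2 = 150.8
  [2→5]: (150.8+207.5)/2 × 3 = 537.45
  [5→11]: (207.5+161.9)/2 × 6 = 1108.2
  [11→12]: (161.9+151.1)/2 × 1 = 156.5
  [12→14]: (151.1+130.7)/2 × 2 = 281.8
  Sum = 2234.75 ng/mL·h
oral suspension tail: 130.7/0.08 = 1633.750; AUC_ev,0→∞ = 2234.75 + 1633.750 = 3868.5 ng/mL·h
F = (AUC_ev/D_ev)/(AUC_iv/D_iv) = (3868.5/62.5)/(19857.225/25) = 61.896/794.289 = 0.0779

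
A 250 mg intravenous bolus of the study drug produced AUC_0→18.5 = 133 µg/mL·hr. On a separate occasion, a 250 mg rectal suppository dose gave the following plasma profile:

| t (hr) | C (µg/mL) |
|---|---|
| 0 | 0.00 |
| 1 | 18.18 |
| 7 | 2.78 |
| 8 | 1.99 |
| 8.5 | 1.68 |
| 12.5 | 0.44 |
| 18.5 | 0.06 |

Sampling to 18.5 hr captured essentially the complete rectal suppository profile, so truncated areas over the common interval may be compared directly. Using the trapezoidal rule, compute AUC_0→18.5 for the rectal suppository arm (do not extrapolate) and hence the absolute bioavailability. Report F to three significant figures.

Trapezoidal AUC_0→18.5 (rectal suppository):
  [0→1]: (0.00+18.18)/2 × 1 = 9.09
  [1→7]: (18.18+2.78)/2 × 6 = 62.88
  [7→8]: (2.78+1.99)/2 × 1 = 2.385
  [8→8.5]: (1.99+1.68)/2 × 0.5 = 0.9175
  [8.5→12.5]: (1.68+0.44)/2 × 4 = 4.24
  [12.5→18.5]: (0.44+0.06)/2 × 6 = 1.5
  Sum = 81.0125 µg/mL·hr
F = (AUC_ev/D_ev)/(AUC_iv/D_iv) = (81.0125/250)/(133/250) = 0.32405/0.532 = 0.6091

F = 0.609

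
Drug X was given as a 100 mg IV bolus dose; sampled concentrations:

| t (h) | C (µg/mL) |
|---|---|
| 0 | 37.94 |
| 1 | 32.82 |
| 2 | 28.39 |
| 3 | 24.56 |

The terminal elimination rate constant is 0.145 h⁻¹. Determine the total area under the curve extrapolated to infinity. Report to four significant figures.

AUC = 261.8 µg/mL·h

Trapezoidal AUC_0→3:
  [0→1]: (37.94+32.82)/2 × 1 = 35.38
  [1→2]: (32.82+28.39)/2 × 1 = 30.605
  [2→3]: (28.39+24.56)/2 × 1 = 26.475
  Sum = 92.46 µg/mL·h
Extrapolated tail: C_last / k_e = 24.56 / 0.145 = 169.379
AUC_0→∞ = 92.46 + 169.379 = 261.839 µg/mL·h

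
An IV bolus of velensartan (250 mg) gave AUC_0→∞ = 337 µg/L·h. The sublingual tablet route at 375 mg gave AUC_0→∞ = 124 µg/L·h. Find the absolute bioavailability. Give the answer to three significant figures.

F = 0.245

F = (AUC_ev / D_ev) / (AUC_iv / D_iv)
  = (124/375) / (337/250)
  = 0.330667 / 1.348 = 0.2453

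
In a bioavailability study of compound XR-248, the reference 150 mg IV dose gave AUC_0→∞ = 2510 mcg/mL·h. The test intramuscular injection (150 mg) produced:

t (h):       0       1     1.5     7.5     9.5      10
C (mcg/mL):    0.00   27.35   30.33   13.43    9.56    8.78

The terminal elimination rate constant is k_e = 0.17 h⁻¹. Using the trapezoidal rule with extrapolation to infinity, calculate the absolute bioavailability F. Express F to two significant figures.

Trapezoidal AUC_0→10 (intramuscular injection):
  [0→1]: (0.00+27.35)/2 × 1 = 13.675
  [1→1.5]: (27.35+30.33)/2 × 0.5 = 14.42
  [1.5→7.5]: (30.33+13.43)/2 × 6 = 131.28
  [7.5→9.5]: (13.43+9.56)/2 × 2 = 22.99
  [9.5→10]: (9.56+8.78)/2 × 0.5 = 4.585
  Sum = 186.95 mcg/mL·h
Tail: C_last/k_e = 8.78/0.17 = 51.647
AUC_0→∞ (intramuscular injection) = 186.95 + 51.647 = 238.597 mcg/mL·h
F = (AUC_ev/D_ev)/(AUC_iv/D_iv) = (238.597/150)/(2510/150) = 1.59065/16.7333 = 0.0951

F = 0.095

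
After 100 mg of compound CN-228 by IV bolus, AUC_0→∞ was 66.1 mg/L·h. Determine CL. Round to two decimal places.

CL = Dose_iv / AUC_0→∞
   = 100 / 66.1 = 1.51286 L/h

CL = 1.51 L/h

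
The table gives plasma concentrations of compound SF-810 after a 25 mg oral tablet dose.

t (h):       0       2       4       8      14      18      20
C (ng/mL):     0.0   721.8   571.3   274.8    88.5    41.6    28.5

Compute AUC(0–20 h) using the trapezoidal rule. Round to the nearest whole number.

Trapezoidal AUC_0→20:
  [0→2]: (0.0+721.8)/2 × 2 = 721.8
  [2→4]: (721.8+571.3)/2 × 2 = 1293.1
  [4→8]: (571.3+274.8)/2 × 4 = 1692.2
  [8→14]: (274.8+88.5)/2 × 6 = 1089.9
  [14→18]: (88.5+41.6)/2 × 4 = 260.2
  [18→20]: (41.6+28.5)/2 × 2 = 70.1
  Sum = 5127.3 ng/mL·h

AUC = 5127 ng/mL·h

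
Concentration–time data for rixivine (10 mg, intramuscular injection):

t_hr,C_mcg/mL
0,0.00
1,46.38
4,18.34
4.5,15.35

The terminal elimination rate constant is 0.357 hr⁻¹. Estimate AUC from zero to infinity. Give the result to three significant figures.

Trapezoidal AUC_0→4.5:
  [0→1]: (0.00+46.38)/2 × 1 = 23.19
  [1→4]: (46.38+18.34)/2 × 3 = 97.08
  [4→4.5]: (18.34+15.35)/2 × 0.5 = 8.4225
  Sum = 128.6925 mcg/mL·hr
Extrapolated tail: C_last / k_e = 15.35 / 0.357 = 42.997
AUC_0→∞ = 128.6925 + 42.997 = 171.6895 mcg/mL·hr

AUC = 172 mcg/mL·hr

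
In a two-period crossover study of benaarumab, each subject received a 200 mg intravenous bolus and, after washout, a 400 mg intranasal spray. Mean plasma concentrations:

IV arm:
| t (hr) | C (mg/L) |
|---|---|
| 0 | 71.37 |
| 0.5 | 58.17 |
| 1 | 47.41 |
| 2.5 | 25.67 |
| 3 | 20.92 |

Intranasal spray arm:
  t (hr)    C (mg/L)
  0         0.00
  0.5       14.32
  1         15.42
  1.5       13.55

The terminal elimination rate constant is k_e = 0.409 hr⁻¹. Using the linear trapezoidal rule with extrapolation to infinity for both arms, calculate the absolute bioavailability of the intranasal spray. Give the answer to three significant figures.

Trapezoidal AUC_0→3 (IV):
  [0→0.5]: (71.37+58.17)/2 × 0.5 = 32.385
  [0.5→1]: (58.17+47.41)/2 × 0.5 = 26.395
  [1→2.5]: (47.41+25.67)/2 × 1.5 = 54.81
  [2.5→3]: (25.67+20.92)/2 × 0.5 = 11.6475
  Sum = 125.2375 mg/L·hr
IV tail: 20.92/0.409 = 51.149; AUC_iv,0→∞ = 125.2375 + 51.149 = 176.3865 mg/L·hr
Trapezoidal AUC_0→1.5 (intranasal spray):
  [0→0.5]: (0.00+14.32)/2 × 0.5 = 3.58
  [0.5→1]: (14.32+15.42)/2 × 0.5 = 7.435
  [1→1.5]: (15.42+13.55)/2 × 0.5 = 7.2425
  Sum = 18.2575 mg/L·hr
intranasal spray tail: 13.55/0.409 = 33.130; AUC_ev,0→∞ = 18.2575 + 33.130 = 51.3875 mg/L·hr
F = (AUC_ev/D_ev)/(AUC_iv/D_iv) = (51.3875/400)/(176.3865/200) = 0.12846875/0.8819325 = 0.1457

F = 0.146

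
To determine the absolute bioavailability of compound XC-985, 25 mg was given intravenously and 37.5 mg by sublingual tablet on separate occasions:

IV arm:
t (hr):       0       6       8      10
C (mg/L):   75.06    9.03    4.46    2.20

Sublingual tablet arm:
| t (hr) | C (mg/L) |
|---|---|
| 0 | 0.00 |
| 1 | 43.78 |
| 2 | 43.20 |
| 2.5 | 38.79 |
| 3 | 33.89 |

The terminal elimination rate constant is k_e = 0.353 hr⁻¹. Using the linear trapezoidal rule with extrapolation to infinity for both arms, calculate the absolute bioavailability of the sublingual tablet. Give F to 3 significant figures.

F = 0.479

Trapezoidal AUC_0→10 (IV):
  [0→6]: (75.06+9.03)/2 × 6 = 252.27
  [6→8]: (9.03+4.46)/2 × 2 = 13.49
  [8→10]: (4.46+2.20)/2 × 2 = 6.66
  Sum = 272.42 mg/L·hr
IV tail: 2.20/0.353 = 6.232; AUC_iv,0→∞ = 272.42 + 6.232 = 278.652 mg/L·hr
Trapezoidal AUC_0→3 (sublingual tablet):
  [0→1]: (0.00+43.78)/2 × 1 = 21.89
  [1→2]: (43.78+43.20)/2 × 1 = 43.49
  [2→2.5]: (43.20+38.79)/2 × 0.5 = 20.4975
  [2.5→3]: (38.79+33.89)/2 × 0.5 = 18.17
  Sum = 104.0475 mg/L·hr
sublingual tablet tail: 33.89/0.353 = 96.006; AUC_ev,0→∞ = 104.0475 + 96.006 = 200.0535 mg/L·hr
F = (AUC_ev/D_ev)/(AUC_iv/D_iv) = (200.0535/37.5)/(278.652/25) = 5.33476/11.14608 = 0.4786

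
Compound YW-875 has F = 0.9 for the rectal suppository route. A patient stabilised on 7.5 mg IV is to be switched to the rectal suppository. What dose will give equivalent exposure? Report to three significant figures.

D_rectal = 8.33 mg

For equal systemic exposure: F × D_ev = D_iv
D_ev = D_iv / F = 7.5 / 0.9 = 8.33333 mg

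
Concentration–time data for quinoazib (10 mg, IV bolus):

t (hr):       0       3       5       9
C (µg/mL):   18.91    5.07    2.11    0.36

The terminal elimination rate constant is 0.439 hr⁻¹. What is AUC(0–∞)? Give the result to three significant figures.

Trapezoidal AUC_0→9:
  [0→3]: (18.91+5.07)/2 × 3 = 35.97
  [3→5]: (5.07+2.11)/2 × 2 = 7.18
  [5→9]: (2.11+0.36)/2 × 4 = 4.94
  Sum = 48.09 µg/mL·hr
Extrapolated tail: C_last / k_e = 0.36 / 0.439 = 0.820
AUC_0→∞ = 48.09 + 0.820 = 48.91 µg/mL·hr

AUC = 48.9 µg/mL·hr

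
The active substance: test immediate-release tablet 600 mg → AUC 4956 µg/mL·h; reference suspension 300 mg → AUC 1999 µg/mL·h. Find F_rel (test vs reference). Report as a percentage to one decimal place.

F_rel = 124.0%

F_rel = (AUC_test/D_test) / (AUC_ref/D_ref)
      = (4956/600) / (1999/300)
      = 8.26 / 6.66333 = 1.2396 = 123.96%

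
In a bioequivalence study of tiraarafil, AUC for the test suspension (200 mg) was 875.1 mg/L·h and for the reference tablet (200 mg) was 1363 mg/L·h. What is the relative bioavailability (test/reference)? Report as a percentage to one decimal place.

F_rel = (AUC_test/D_test) / (AUC_ref/D_ref)
      = (875.1/200) / (1363/200)
      = 4.3755 / 6.815 = 0.6420 = 64.20%

F_rel = 64.2%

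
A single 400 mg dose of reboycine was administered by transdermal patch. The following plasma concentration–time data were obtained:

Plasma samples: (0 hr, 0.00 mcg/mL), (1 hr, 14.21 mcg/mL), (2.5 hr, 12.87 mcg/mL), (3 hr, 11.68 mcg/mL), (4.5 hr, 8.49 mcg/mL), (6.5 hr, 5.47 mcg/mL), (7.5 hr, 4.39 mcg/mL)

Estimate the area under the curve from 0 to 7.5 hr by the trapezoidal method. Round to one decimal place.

Trapezoidal AUC_0→7.5:
  [0→1]: (0.00+14.21)/2 × 1 = 7.105
  [1→2.5]: (14.21+12.87)/2 × 1.5 = 20.31
  [2.5→3]: (12.87+11.68)/2 × 0.5 = 6.1375
  [3→4.5]: (11.68+8.49)/2 × 1.5 = 15.1275
  [4.5→6.5]: (8.49+5.47)/2 × 2 = 13.96
  [6.5→7.5]: (5.47+4.39)/2 × 1 = 4.93
  Sum = 67.57 mcg/mL·hr

AUC = 67.6 mcg/mL·hr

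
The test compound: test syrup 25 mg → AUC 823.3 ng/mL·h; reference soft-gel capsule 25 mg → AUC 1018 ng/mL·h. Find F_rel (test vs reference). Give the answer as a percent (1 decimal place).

F_rel = (AUC_test/D_test) / (AUC_ref/D_ref)
      = (823.3/25) / (1018/25)
      = 32.932 / 40.72 = 0.8087 = 80.87%

F_rel = 80.9%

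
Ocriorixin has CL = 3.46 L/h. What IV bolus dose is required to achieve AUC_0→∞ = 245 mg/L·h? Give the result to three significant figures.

Dose_iv = CL × AUC_0→∞
     = 3.46 × 245 = 847.7 mg

Dose = 848 mg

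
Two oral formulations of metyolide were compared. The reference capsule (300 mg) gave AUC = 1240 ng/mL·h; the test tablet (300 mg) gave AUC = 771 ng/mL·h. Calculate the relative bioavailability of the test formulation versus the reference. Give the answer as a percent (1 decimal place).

F_rel = 62.2%

F_rel = (AUC_test/D_test) / (AUC_ref/D_ref)
      = (771/300) / (1240/300)
      = 2.57 / 4.13333 = 0.6218 = 62.18%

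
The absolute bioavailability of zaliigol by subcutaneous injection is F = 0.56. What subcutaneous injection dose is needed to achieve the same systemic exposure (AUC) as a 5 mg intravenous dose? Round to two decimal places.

D_subcutaneous = 8.93 mg

For equal systemic exposure: F × D_ev = D_iv
D_ev = D_iv / F = 5 / 0.56 = 8.92857 mg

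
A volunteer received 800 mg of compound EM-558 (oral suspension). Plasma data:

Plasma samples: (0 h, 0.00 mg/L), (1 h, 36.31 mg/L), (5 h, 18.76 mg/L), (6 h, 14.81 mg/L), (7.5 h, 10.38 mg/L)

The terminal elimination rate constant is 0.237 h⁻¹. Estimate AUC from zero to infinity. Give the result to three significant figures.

AUC = 208 mg/L·h

Trapezoidal AUC_0→7.5:
  [0→1]: (0.00+36.31)/2 × 1 = 18.155
  [1→5]: (36.31+18.76)/2 × 4 = 110.14
  [5→6]: (18.76+14.81)/2 × 1 = 16.785
  [6→7.5]: (14.81+10.38)/2 × 1.5 = 18.8925
  Sum = 163.9725 mg/L·h
Extrapolated tail: C_last / k_e = 10.38 / 0.237 = 43.797
AUC_0→∞ = 163.9725 + 43.797 = 207.7695 mg/L·h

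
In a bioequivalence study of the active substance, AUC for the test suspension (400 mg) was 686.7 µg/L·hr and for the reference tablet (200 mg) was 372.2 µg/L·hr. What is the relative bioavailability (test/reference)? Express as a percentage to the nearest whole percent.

F_rel = (AUC_test/D_test) / (AUC_ref/D_ref)
      = (686.7/400) / (372.2/200)
      = 1.71675 / 1.861 = 0.9225 = 92.25%

F_rel = 92%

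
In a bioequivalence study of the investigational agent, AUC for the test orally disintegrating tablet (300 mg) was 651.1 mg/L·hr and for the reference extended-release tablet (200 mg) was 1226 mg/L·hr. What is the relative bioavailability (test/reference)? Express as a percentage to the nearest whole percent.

F_rel = 35%

F_rel = (AUC_test/D_test) / (AUC_ref/D_ref)
      = (651.1/300) / (1226/200)
      = 2.17033 / 6.13 = 0.3541 = 35.41%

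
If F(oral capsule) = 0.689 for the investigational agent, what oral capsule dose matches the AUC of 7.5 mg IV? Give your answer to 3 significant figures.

For equal systemic exposure: F × D_ev = D_iv
D_ev = D_iv / F = 7.5 / 0.689 = 10.8853 mg

D_oral = 10.9 mg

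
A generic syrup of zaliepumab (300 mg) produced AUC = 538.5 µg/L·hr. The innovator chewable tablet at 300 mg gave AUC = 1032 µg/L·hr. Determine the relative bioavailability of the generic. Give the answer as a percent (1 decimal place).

F_rel = 52.2%

F_rel = (AUC_test/D_test) / (AUC_ref/D_ref)
      = (538.5/300) / (1032/300)
      = 1.795 / 3.44 = 0.5218 = 52.18%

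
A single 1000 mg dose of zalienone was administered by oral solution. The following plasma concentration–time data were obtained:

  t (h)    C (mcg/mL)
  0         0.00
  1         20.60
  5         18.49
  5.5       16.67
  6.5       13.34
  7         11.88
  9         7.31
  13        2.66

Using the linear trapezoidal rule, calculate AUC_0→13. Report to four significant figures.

AUC = 157.7 mcg/mL·h

Trapezoidal AUC_0→13:
  [0→1]: (0.00+20.60)/2 × 1 = 10.3
  [1→5]: (20.60+18.49)/2 × 4 = 78.18
  [5→5.5]: (18.49+16.67)/2 × 0.5 = 8.79
  [5.5→6.5]: (16.67+13.34)/2 × 1 = 15.005
  [6.5→7]: (13.34+11.88)/2 × 0.5 = 6.305
  [7→9]: (11.88+7.31)/2 × 2 = 19.19
  [9→13]: (7.31+2.66)/2 × 4 = 19.94
  Sum = 157.71 mcg/mL·h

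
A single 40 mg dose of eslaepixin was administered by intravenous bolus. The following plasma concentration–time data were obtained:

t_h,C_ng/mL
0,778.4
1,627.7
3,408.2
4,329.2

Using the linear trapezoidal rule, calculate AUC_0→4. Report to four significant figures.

AUC = 2108 ng/mL·h

Trapezoidal AUC_0→4:
  [0→1]: (778.4+627.7)/2 × 1 = 703.05
  [1→3]: (627.7+408.2)/2 × 2 = 1035.9
  [3→4]: (408.2+329.2)/2 × 1 = 368.7
  Sum = 2107.65 ng/mL·h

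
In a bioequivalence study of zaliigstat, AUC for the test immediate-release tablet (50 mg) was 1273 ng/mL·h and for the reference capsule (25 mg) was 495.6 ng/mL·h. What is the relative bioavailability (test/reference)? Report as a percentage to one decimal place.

F_rel = (AUC_test/D_test) / (AUC_ref/D_ref)
      = (1273/50) / (495.6/25)
      = 25.46 / 19.824 = 1.2843 = 128.43%

F_rel = 128.4%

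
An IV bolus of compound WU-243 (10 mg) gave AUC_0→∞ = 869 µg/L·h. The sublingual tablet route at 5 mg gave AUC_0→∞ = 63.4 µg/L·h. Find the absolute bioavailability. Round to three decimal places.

F = (AUC_ev / D_ev) / (AUC_iv / D_iv)
  = (63.4/5) / (869/10)
  = 12.68 / 86.9 = 0.1459

F = 0.146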